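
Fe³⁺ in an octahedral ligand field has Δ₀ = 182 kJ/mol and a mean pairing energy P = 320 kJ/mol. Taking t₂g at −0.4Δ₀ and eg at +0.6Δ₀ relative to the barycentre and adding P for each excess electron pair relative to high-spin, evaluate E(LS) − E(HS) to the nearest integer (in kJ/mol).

Group 8 minus oxidation state +3 gives a d⁵ configuration for Fe³⁺.
In the high-spin limit (t₂g³ eg²) the orbital term is 0.0Δ₀ = 0 kJ/mol, with no excess pairing.
For low-spin the configuration is t₂g⁵ eg⁰: orbital energy -2.0 × 182 = -364 kJ/mol, and 2 additional pairs relative to high-spin add 640 kJ/mol, giving 276 kJ/mol.
E(LS) − E(HS) = 276 − (0) = 276 kJ/mol.

276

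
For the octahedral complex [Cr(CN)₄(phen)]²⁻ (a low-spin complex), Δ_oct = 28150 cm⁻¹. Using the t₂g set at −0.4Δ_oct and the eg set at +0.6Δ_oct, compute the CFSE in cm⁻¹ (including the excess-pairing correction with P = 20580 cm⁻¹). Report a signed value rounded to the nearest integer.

Ligand charges: 4×(-1) from CN⁻ and 1×(+0) from phen sum to -4; with overall charge -2, Cr is +2.
Cr sits in group 6; removing 2 electrons leaves Cr²⁺ with 6 − 2 = 4 d electrons.
Configuration: t₂g⁴ eg⁰.
Orbital CFSE = 4(-0.4) + 0(0.6) = -1.6Δ_oct = -1.6 × 28150 = -45040 cm⁻¹.
Relative to high-spin t₂g³ eg¹ (0 paired), the low-spin configuration has 1 additional pair, contributing +1 × 20580 = +20580 cm⁻¹.
Net CFSE = -45040 + 20580 = -24460 cm⁻¹.

-24460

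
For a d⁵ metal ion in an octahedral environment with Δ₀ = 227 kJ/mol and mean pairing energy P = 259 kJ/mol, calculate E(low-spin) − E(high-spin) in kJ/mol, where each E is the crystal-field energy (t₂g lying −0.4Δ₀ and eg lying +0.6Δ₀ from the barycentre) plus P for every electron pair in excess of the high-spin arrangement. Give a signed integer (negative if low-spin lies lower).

64

High-spin d⁵ fills as t₂g³ eg² with CFSE 3(−0.4) + 2(+0.6) = 0.0Δ₀ = 0 kJ/mol.
Low-spin: t₂g⁵ eg⁰, orbital CFSE = -2.0Δ₀ = -454 kJ/mol; plus 2 excess pairs × P = +518 kJ/mol; total 64 kJ/mol.
The difference is 64 − (0) = 64 kJ/mol, so high-spin lies lower.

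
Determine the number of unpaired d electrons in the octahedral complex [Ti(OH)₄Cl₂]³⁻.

1

Ligand charges: 4×(-1) from OH⁻ and 2×(-1) from Cl⁻ sum to -6; with overall charge -3, Ti is +3.
Ti³⁺: group 4, so d-count = 4 − 3 = 1.
Configuration: t₂g¹ eg⁰, giving 1 unpaired electron.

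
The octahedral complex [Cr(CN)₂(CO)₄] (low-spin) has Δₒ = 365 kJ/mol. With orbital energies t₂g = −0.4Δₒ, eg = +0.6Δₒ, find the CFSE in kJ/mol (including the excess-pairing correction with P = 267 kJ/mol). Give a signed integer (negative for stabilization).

-317

Ligand charges: 2×(-1) from CN⁻ and 4×(+0) from CO sum to -2; with overall charge +0, Cr is +2.
Cr²⁺: group 6, so d-count = 6 − 2 = 4.
The d⁴ electrons fill as t₂g⁴ eg⁰.
The orbital stabilization is -1.6Δₒ = -1.6 × 365 = -584 kJ/mol.
Relative to high-spin t₂g³ eg¹ (0 paired), the low-spin configuration has 1 additional pair, contributing +1 × 267 = +267 kJ/mol.
Combining: -584 + 267 = -317 kJ/mol.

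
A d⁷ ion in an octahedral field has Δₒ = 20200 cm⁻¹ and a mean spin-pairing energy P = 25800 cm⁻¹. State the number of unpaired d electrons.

3

Δₒ < P, so pairing is avoided: the ground state is high-spin.
That gives t2g^5 e_g^2.
Unpaired electrons: 3.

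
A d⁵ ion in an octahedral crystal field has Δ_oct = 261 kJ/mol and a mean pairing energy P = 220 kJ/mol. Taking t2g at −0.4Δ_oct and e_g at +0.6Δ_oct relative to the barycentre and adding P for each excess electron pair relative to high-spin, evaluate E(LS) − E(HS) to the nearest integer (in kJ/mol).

-82

High-spin d⁵ fills as t2g^3 e_g^2 with CFSE 3(−0.4) + 2(+0.6) = 0.0Δ_oct = 0 kJ/mol.
For low-spin the configuration is t2g^5 e_g^0: orbital energy -2.0 × 261 = -522 kJ/mol, and 2 additional pairs relative to high-spin add 440 kJ/mol, giving -82 kJ/mol.
The difference is -82 − (0) = -82 kJ/mol, so low-spin lies lower.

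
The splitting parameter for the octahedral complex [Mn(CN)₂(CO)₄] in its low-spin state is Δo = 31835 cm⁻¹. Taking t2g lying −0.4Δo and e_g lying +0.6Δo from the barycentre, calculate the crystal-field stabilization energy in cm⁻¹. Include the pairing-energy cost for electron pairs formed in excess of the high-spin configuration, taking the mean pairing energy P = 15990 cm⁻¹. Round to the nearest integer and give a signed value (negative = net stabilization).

-31690

Ligand charges: 2×(-1) from CN⁻ and 4×(+0) from CO sum to -2; with overall charge +0, Mn is +2.
Mn²⁺: group 7, so d-count = 7 − 2 = 5.
Electron filling gives t2g^5 e_g^0.
The orbital stabilization is -2.0Δo = -2.0 × 31835 = -63670 cm⁻¹.
High-spin d⁵ would be t2g^3 e_g^2 with 0 pairs; low-spin has 2, so 2 excess pairs cost +2P = +31980 cm⁻¹.
Overall CFSE = -63670 + 31980 = -31690 cm⁻¹.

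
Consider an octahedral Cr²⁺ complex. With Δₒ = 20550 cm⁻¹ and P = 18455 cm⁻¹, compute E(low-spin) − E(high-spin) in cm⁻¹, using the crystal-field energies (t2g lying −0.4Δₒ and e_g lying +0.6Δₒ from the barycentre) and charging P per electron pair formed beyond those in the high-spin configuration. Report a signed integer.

-2095

Cr sits in group 6; removing 2 electrons leaves Cr²⁺ with 6 − 2 = 4 d electrons.
In the high-spin limit (t2g^3 e_g^1) the orbital term is -0.6Δₒ = -12330 cm⁻¹, with no excess pairing.
For low-spin the configuration is t2g^4 e_g^0: orbital energy -1.6 × 20550 = -32880 cm⁻¹, and 1 additional pair relative to high-spin adds 18455 cm⁻¹, giving -14425 cm⁻¹.
E(LS) − E(HS) = -14425 − (-12330) = -2095 cm⁻¹.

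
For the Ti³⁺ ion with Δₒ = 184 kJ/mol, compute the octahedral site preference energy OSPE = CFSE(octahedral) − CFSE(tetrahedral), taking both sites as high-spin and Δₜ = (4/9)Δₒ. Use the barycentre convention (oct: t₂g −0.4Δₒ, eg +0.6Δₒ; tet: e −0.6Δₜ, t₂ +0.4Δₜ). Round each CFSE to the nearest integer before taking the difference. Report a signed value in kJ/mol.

Ti is in group 4, so Ti³⁺ is d¹ (4 − 3 = 1).
In an octahedral site d¹ (HS) is t₂g¹ eg⁰, giving CFSE(oct) = -0.4Δₒ = -74 kJ/mol.
In a tetrahedral site the filling is e¹ t₂⁰: CFSE(tet) = -0.6Δₜ = -0.6 × (4/9)(184) = -49 kJ/mol.
OSPE = CFSE(oct) − CFSE(tet) = -74 − (-49) = -25 kJ/mol.

-25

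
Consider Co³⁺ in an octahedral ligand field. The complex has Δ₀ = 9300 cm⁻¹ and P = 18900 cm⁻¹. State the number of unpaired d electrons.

Co³⁺: group 9, so d-count = 9 − 3 = 6.
Since Δ₀ = 9300 cm⁻¹ < P = 18900 cm⁻¹, the complex adopts the high-spin configuration.
That gives t₂g⁴ eg².
Unpaired electrons: 4.

4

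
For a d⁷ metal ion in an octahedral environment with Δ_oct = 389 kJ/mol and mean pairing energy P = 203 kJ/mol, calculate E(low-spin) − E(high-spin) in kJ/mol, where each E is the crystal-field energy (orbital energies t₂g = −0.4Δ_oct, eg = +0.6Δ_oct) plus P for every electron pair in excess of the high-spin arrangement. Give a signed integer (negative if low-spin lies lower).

-186

In the high-spin limit (t₂g⁵ eg²) the orbital term is -0.8Δ_oct = -311 kJ/mol, with no excess pairing.
For low-spin the configuration is t₂g⁶ eg¹: orbital energy -1.8 × 389 = -700 kJ/mol, and 1 additional pair relative to high-spin adds 203 kJ/mol, giving -497 kJ/mol.
The difference is -497 − (-311) = -186 kJ/mol, so low-spin lies lower.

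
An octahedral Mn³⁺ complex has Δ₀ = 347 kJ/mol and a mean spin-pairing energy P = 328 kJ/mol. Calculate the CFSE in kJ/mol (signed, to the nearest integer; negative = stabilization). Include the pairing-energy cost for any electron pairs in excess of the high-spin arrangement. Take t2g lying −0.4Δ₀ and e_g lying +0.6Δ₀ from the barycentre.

-227

Mn sits in group 7; removing 3 electrons leaves Mn³⁺ with 7 − 3 = 4 d electrons.
Δ₀ > P, so pairing is preferred: the ground state is low-spin.
That gives t2g^4 e_g^0.
Orbital CFSE = -1.6Δ₀ = -1.6 × 347 = -555 kJ/mol.
Excess pairs vs high-spin: 1 − 0 = 1; pairing cost = +328 kJ/mol.
Net CFSE = -555 + 328 = -227 kJ/mol.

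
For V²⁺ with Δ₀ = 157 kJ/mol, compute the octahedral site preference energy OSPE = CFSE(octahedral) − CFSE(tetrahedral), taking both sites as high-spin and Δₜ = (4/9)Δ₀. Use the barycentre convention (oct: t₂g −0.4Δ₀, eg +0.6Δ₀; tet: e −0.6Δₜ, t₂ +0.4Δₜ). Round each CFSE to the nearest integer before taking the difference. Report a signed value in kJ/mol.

Group 5 minus oxidation state +2 gives a d³ configuration for V²⁺.
Octahedral high-spin t₂g³ eg⁰: CFSE = -1.2 × 157 = -188 kJ/mol.
In a tetrahedral site the filling is e² t₂¹: CFSE(tet) = -0.8Δₜ = -0.8 × (4/9)(157) = -56 kJ/mol.
OSPE = CFSE(oct) − CFSE(tet) = -188 − (-56) = -132 kJ/mol.

-132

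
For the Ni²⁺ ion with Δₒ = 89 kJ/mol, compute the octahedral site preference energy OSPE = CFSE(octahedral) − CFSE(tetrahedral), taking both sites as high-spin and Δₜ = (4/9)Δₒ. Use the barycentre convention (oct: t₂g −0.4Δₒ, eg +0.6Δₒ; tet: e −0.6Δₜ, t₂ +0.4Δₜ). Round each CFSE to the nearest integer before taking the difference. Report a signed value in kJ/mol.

Ni²⁺: group 10, so d-count = 10 − 2 = 8.
In an octahedral site d⁸ (HS) is t2g^6 e_g^2, giving CFSE(oct) = -1.2Δₒ = -107 kJ/mol.
Tetrahedral e^4 t2^4 gives -0.8Δₜ = -0.8 × (4/9) × 89 = -32 kJ/mol.
Subtracting, OSPE = -107 − (-32) = -75 kJ/mol.

-75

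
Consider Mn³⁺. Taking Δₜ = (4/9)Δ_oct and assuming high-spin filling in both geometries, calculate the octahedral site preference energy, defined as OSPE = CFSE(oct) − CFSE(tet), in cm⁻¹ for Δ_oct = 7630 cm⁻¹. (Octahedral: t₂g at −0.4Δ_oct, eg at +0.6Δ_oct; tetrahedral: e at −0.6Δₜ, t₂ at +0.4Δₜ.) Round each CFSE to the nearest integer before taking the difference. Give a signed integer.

Mn³⁺: group 7, so d-count = 7 − 3 = 4.
Octahedral high-spin t₂g³ eg¹: CFSE = -0.6 × 7630 = -4578 cm⁻¹.
In a tetrahedral site the filling is e² t₂²: CFSE(tet) = -0.4Δₜ = -0.4 × (4/9)(7630) = -1356 cm⁻¹.
Subtracting, OSPE = -4578 − (-1356) = -3222 cm⁻¹.

-3222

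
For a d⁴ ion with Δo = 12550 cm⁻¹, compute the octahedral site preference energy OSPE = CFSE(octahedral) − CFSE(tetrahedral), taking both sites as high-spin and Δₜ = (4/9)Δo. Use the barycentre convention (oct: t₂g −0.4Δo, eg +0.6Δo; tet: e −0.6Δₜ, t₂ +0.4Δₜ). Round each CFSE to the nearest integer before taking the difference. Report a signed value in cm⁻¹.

In an octahedral site d⁴ (HS) is t2g^3 e_g^1, giving CFSE(oct) = -0.6Δo = -7530 cm⁻¹.
In a tetrahedral site the filling is e^2 t2^2: CFSE(tet) = -0.4Δₜ = -0.4 × (4/9)(12550) = -2231 cm⁻¹.
OSPE = CFSE(oct) − CFSE(tet) = -7530 − (-2231) = -5299 cm⁻¹.

-5299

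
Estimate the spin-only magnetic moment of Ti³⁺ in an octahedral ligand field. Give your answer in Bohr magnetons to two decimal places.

Ti is in group 4, so Ti³⁺ is d¹ (4 − 3 = 1).
Configuration: t2g^1 e_g^0 → 1 unpaired electron.
μ(spin-only) = √[1(1+2)] = √3 ≈ 1.73 Bohr magnetons.

1.73 Bohr magnetons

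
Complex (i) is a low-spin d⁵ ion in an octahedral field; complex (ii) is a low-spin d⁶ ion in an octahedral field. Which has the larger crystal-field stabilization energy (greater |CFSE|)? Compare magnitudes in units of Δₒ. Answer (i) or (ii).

(i): t₂g⁵ eg⁰, CFSE = -2.0Δₒ.
(ii): t₂g⁶ eg⁰, CFSE = -2.4Δₒ.
So (ii) has the larger |CFSE|.

(ii)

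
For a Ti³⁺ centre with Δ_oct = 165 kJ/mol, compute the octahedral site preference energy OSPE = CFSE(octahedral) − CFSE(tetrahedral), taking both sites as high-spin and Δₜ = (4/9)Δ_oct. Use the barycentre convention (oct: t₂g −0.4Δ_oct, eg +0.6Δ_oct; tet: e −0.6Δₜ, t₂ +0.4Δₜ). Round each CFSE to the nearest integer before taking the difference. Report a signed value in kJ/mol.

-22

Ti is in group 4, so Ti³⁺ is d¹ (4 − 3 = 1).
In an octahedral site d¹ (HS) is t₂g¹ eg⁰, giving CFSE(oct) = -0.4Δ_oct = -66 kJ/mol.
In a tetrahedral site the filling is e¹ t₂⁰: CFSE(tet) = -0.6Δₜ = -0.6 × (4/9)(165) = -44 kJ/mol.
OSPE = CFSE(oct) − CFSE(tet) = -66 − (-44) = -22 kJ/mol.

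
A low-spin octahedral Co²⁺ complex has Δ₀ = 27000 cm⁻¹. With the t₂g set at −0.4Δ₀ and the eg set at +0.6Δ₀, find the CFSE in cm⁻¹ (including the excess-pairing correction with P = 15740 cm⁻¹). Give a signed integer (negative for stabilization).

-32860

Group 9 minus oxidation state +2 gives a d⁷ configuration for Co²⁺.
Electron filling gives t₂g⁶ eg¹.
Orbital CFSE = 6(-0.4) + 1(0.6) = -1.8Δ₀ = -1.8 × 27000 = -48600 cm⁻¹.
High-spin d⁷ would be t₂g⁵ eg² with 2 pairs; low-spin has 3, so 1 excess pair costs +1P = +15740 cm⁻¹.
Combining: -48600 + 15740 = -32860 cm⁻¹.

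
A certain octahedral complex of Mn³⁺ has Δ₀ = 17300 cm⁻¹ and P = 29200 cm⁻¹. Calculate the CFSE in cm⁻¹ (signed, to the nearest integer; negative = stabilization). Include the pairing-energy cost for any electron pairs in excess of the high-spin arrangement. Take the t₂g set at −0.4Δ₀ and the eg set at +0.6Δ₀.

Group 7 minus oxidation state +3 gives a d⁴ configuration for Mn³⁺.
With Δ₀ < P the complex is high-spin.
That gives t₂g³ eg¹.
Orbital CFSE = -0.6Δ₀ = -0.6 × 17300 = -10380 cm⁻¹.
High-spin has no excess pairs, so no pairing correction applies.

-10380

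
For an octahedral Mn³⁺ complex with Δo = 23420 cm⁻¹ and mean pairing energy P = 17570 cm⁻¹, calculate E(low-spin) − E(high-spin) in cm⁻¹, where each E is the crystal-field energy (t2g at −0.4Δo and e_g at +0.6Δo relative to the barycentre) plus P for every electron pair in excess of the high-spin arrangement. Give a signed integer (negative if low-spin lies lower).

Mn³⁺: group 7, so d-count = 7 − 3 = 4.
High-spin: t2g^3 e_g^1, CFSE = -0.6Δo = -14052 cm⁻¹.
For low-spin the configuration is t2g^4 e_g^0: orbital energy -1.6 × 23420 = -37472 cm⁻¹, and 1 additional pair relative to high-spin adds 17570 cm⁻¹, giving -19902 cm⁻¹.
E(LS) − E(HS) = -19902 − (-14052) = -5850 cm⁻¹.

-5850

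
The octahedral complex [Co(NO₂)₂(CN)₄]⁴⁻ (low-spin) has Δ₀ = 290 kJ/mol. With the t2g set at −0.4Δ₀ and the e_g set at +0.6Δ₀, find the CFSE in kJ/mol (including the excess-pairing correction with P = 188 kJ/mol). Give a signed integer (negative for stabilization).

-334

Ligand charges: 2×(-1) from NO₂⁻ and 4×(-1) from CN⁻ sum to -6; with overall charge -4, Co is +2.
Co is in group 9, so Co²⁺ is d⁷ (9 − 2 = 7).
Electron filling gives t2g^6 e_g^1.
Orbital CFSE = 6(-0.4) + 1(0.6) = -1.8Δ₀ = -1.8 × 290 = -522 kJ/mol.
Pairing penalty: 3 pairs vs 2 in the high-spin reference → 1 extra × P = 188 kJ/mol.
Combining: -522 + 188 = -334 kJ/mol.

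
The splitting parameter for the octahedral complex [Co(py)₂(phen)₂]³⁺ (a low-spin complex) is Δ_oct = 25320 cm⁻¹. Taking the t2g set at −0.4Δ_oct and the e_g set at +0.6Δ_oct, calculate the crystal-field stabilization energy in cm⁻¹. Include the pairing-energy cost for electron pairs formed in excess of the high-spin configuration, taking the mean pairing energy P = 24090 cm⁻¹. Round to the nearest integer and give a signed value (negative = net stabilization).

Ligand charges: 2×(+0) from py and 2×(+0) from phen sum to +0; with overall charge +3, Co is +3.
Co sits in group 9; removing 3 electrons leaves Co³⁺ with 9 − 3 = 6 d electrons.
Configuration: t2g^6 e_g^0.
Orbital CFSE = 6(-0.4) + 0(0.6) = -2.4Δ_oct = -2.4 × 25320 = -60768 cm⁻¹.
Pairing penalty: 3 pairs vs 1 in the high-spin reference → 2 extra × P = 48180 cm⁻¹.
Overall CFSE = -60768 + 48180 = -12588 cm⁻¹.

-12588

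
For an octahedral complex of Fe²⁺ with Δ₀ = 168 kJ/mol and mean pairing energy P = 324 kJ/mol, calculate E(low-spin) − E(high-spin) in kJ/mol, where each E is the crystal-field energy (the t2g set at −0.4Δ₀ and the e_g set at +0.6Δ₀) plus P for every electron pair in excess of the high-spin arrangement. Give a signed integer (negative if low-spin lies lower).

312

Fe is in group 8, so Fe²⁺ is d⁶ (8 − 2 = 6).
High-spin: t2g^4 e_g^2, CFSE = -0.4Δ₀ = -67 kJ/mol.
Low-spin t2g^6 e_g^0 gives -2.4Δ₀ = -403 kJ/mol, but forming 2 extra pairs costs 2P = 648 kJ/mol, so E(LS) = -403 + 648 = 245 kJ/mol.
The difference is 245 − (-67) = 312 kJ/mol, so high-spin lies lower.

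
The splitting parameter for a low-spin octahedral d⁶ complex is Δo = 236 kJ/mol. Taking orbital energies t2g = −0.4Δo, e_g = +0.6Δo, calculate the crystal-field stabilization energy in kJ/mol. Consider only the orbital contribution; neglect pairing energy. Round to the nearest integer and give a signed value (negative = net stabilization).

-566

Electron filling gives t2g^6 e_g^0.
CFSE(orbital) = 6×(-0.4Δo) + 0×(0.6Δo) = -2.4Δo; with Δo = 236 kJ/mol that is -566 kJ/mol.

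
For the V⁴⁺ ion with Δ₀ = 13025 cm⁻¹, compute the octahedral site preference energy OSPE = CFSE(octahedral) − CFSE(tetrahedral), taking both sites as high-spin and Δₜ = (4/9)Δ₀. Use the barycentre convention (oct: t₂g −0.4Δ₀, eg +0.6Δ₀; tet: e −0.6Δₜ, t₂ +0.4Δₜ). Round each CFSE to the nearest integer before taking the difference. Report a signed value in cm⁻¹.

-1737

V⁴⁺: group 5, so d-count = 5 − 4 = 1.
Octahedral (high-spin): t₂g¹ eg⁰, CFSE = 1(−0.4) + 0(+0.6) = -0.4Δ₀ = -0.4 × 13025 = -5210 cm⁻¹.
Tetrahedral: e¹ t₂⁰, CFSE = 1(−0.6) + 0(+0.4) = -0.6Δₜ = -0.6 × (4/9) × 13025 = -3473 cm⁻¹.
Subtracting, OSPE = -5210 − (-3473) = -1737 cm⁻¹.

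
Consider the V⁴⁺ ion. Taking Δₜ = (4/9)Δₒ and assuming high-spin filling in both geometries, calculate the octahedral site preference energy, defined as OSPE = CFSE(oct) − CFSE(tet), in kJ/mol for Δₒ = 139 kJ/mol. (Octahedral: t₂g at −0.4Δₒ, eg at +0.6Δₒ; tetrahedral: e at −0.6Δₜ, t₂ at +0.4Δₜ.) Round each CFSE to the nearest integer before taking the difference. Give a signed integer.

-19

V is in group 5, so V⁴⁺ is d¹ (5 − 4 = 1).
In an octahedral site d¹ (HS) is t2g^1 e_g^0, giving CFSE(oct) = -0.4Δₒ = -56 kJ/mol.
In a tetrahedral site the filling is e^1 t2^0: CFSE(tet) = -0.6Δₜ = -0.6 × (4/9)(139) = -37 kJ/mol.
Subtracting, OSPE = -56 − (-37) = -19 kJ/mol.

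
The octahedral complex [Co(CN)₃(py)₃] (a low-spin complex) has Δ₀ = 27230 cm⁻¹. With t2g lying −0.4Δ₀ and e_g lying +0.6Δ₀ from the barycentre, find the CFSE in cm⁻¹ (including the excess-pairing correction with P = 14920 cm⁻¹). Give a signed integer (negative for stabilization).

Ligand charges: 3×(-1) from CN⁻ and 3×(+0) from py sum to -3; with overall charge +0, Co is +3.
Co is in group 9, so Co³⁺ is d⁶ (9 − 3 = 6).
Electron filling gives t2g^6 e_g^0.
CFSE(orbital) = 6×(-0.4Δ₀) + 0×(0.6Δ₀) = -2.4Δ₀; with Δ₀ = 27230 cm⁻¹ that is -65352 cm⁻¹.
Relative to high-spin t2g^4 e_g^2 (1 paired), the low-spin configuration has 2 additional pairs, contributing +2 × 14920 = +29840 cm⁻¹.
Combining: -65352 + 29840 = -35512 cm⁻¹.

-35512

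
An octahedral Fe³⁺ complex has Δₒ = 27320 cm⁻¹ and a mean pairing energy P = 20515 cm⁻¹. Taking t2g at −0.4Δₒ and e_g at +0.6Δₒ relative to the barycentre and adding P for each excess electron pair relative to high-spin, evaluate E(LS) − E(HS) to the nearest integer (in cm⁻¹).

-13610

Fe³⁺: group 8, so d-count = 8 − 3 = 5.
In the high-spin limit (t2g^3 e_g^2) the orbital term is 0.0Δₒ = 0 cm⁻¹, with no excess pairing.
Low-spin t2g^5 e_g^0 gives -2.0Δₒ = -54640 cm⁻¹, but forming 2 extra pairs costs 2P = 41030 cm⁻¹, so E(LS) = -54640 + 41030 = -13610 cm⁻¹.
Thus E(LS) − E(HS) = -13610 cm⁻¹.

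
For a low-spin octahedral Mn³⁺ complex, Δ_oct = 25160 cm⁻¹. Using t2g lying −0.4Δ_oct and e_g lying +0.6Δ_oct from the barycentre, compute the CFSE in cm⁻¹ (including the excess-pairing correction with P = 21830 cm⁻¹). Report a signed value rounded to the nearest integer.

Mn is in group 7, so Mn³⁺ is d⁴ (7 − 3 = 4).
The d⁴ electrons fill as t2g^4 e_g^0.
Orbital CFSE = 4(-0.4) + 0(0.6) = -1.6Δ_oct = -1.6 × 25160 = -40256 cm⁻¹.
Relative to high-spin t2g^3 e_g^1 (0 paired), the low-spin configuration has 1 additional pair, contributing +1 × 21830 = +21830 cm⁻¹.
Overall CFSE = -40256 + 21830 = -18426 cm⁻¹.

-18426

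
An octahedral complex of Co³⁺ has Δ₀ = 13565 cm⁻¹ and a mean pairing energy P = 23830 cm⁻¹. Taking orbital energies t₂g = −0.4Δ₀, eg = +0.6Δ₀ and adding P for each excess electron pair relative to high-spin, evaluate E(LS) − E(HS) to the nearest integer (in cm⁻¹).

Co is in group 9, so Co³⁺ is d⁶ (9 − 3 = 6).
High-spin: t₂g⁴ eg², CFSE = -0.4Δ₀ = -5426 cm⁻¹.
Low-spin: t₂g⁶ eg⁰, orbital CFSE = -2.4Δ₀ = -32556 cm⁻¹; plus 2 excess pairs × P = +47660 cm⁻¹; total 15104 cm⁻¹.
E(LS) − E(HS) = 15104 − (-5426) = 20530 cm⁻¹.

20530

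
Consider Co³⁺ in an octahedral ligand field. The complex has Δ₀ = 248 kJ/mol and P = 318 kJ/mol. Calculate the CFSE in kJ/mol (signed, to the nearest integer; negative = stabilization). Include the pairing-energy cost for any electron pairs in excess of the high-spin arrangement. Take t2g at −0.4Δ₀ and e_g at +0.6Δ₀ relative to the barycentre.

Co³⁺: group 9, so d-count = 9 − 3 = 6.
Since Δ₀ = 248 kJ/mol < P = 318 kJ/mol, the complex adopts the high-spin configuration.
Configuration: t2g^4 e_g^2.
Orbital CFSE = -0.4Δ₀ = -0.4 × 248 = -99 kJ/mol.
High-spin has no excess pairs, so no pairing correction applies.

-99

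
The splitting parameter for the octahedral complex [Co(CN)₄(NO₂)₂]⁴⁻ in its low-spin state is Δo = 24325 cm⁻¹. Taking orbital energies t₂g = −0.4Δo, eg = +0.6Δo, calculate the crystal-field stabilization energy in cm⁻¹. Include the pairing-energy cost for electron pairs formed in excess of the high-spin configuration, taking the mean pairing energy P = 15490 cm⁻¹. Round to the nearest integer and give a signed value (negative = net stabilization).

Ligand charges: 4×(-1) from CN⁻ and 2×(-1) from NO₂⁻ sum to -6; with overall charge -4, Co is +2.
Co²⁺: group 9, so d-count = 9 − 2 = 7.
Electron filling gives t₂g⁶ eg¹.
CFSE(orbital) = 6×(-0.4Δo) + 1×(0.6Δo) = -1.8Δo; with Δo = 24325 cm⁻¹ that is -43785 cm⁻¹.
Relative to high-spin t₂g⁵ eg² (2 paired), the low-spin configuration has 1 additional pair, contributing +1 × 15490 = +15490 cm⁻¹.
Overall CFSE = -43785 + 15490 = -28295 cm⁻¹.

-28295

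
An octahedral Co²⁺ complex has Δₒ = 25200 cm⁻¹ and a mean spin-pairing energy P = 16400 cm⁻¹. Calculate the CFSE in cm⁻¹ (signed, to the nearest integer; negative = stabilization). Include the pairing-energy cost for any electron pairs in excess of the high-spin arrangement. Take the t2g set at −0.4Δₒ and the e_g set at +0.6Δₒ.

-28960

Group 9 minus oxidation state +2 gives a d⁷ configuration for Co²⁺.
Here Δₒ > P (25200 > 16400), so the low-spin state is favoured.
Configuration: t2g^6 e_g^1.
Orbital CFSE = -1.8Δₒ = -1.8 × 25200 = -45360 cm⁻¹.
Excess pairs vs high-spin: 3 − 2 = 1; pairing cost = +16400 cm⁻¹.
Net CFSE = -45360 + 16400 = -28960 cm⁻¹.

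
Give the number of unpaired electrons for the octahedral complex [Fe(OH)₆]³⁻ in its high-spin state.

Each OH⁻ contributes -1; 6 × (-1) = -6. With overall charge -3, Fe is in the +3 oxidation state.
Group 8 minus oxidation state +3 gives a d⁵ configuration for Fe³⁺.
Configuration: t₂g³ eg², giving 5 unpaired electrons.

5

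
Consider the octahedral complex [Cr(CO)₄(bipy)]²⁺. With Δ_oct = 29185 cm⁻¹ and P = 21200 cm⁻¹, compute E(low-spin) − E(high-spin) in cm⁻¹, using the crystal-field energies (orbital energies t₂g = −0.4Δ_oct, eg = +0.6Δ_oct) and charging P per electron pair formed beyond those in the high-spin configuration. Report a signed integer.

-7985

Ligand charges: 4×(+0) from CO and 1×(+0) from bipy sum to +0; with overall charge +2, Cr is +2.
Cr sits in group 6; removing 2 electrons leaves Cr²⁺ with 6 − 2 = 4 d electrons.
In the high-spin limit (t₂g³ eg¹) the orbital term is -0.6Δ_oct = -17511 cm⁻¹, with no excess pairing.
For low-spin the configuration is t₂g⁴ eg⁰: orbital energy -1.6 × 29185 = -46696 cm⁻¹, and 1 additional pair relative to high-spin adds 21200 cm⁻¹, giving -25496 cm⁻¹.
Thus E(LS) − E(HS) = -7985 cm⁻¹.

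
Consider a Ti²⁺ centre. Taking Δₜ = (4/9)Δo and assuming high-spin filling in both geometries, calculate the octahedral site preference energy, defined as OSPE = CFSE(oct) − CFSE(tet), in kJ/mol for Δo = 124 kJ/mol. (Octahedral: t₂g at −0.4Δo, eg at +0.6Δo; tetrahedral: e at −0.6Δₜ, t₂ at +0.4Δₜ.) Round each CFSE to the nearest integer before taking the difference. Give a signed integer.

-33

Ti²⁺: group 4, so d-count = 4 − 2 = 2.
In an octahedral site d² (HS) is t₂g² eg⁰, giving CFSE(oct) = -0.8Δo = -99 kJ/mol.
Tetrahedral: e² t₂⁰, CFSE = 2(−0.6) + 0(+0.4) = -1.2Δₜ = -1.2 × (4/9) × 124 = -66 kJ/mol.
OSPE = CFSE(oct) − CFSE(tet) = -99 − (-66) = -33 kJ/mol.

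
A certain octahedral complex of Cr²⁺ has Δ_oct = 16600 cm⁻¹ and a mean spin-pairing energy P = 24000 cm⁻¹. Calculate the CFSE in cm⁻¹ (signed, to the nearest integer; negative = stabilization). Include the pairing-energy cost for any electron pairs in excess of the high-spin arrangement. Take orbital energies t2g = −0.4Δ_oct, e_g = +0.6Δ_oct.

Cr is in group 6, so Cr²⁺ is d⁴ (6 − 2 = 4).
With Δ_oct < P the complex is high-spin.
Filling d⁴ accordingly: t2g^3 e_g^1.
Orbital CFSE = -0.6Δ_oct = -0.6 × 16600 = -9960 cm⁻¹.
High-spin has no excess pairs, so no pairing correction applies.

-9960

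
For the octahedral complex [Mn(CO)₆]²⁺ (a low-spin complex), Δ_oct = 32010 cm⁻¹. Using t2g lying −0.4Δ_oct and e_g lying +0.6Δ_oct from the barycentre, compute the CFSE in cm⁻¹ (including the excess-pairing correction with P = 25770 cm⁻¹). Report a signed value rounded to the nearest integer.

-12480

CO is neutral, so the +2 overall charge sits on Mn: oxidation state +2.
Group 7 minus oxidation state +2 gives a d⁵ configuration for Mn²⁺.
Configuration: t2g^5 e_g^0.
The orbital stabilization is -2.0Δ_oct = -2.0 × 32010 = -64020 cm⁻¹.
Relative to high-spin t2g^3 e_g^2 (0 paired), the low-spin configuration has 2 additional pairs, contributing +2 × 25770 = +51540 cm⁻¹.
Net CFSE = -64020 + 51540 = -12480 cm⁻¹.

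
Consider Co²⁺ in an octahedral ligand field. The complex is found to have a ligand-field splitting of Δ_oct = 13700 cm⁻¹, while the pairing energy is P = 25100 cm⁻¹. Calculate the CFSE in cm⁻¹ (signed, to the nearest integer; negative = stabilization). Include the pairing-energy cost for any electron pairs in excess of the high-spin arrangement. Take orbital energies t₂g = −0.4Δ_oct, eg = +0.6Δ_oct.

-10960

Co is in group 9, so Co²⁺ is d⁷ (9 − 2 = 7).
Since Δ_oct = 13700 cm⁻¹ < P = 25100 cm⁻¹, the complex adopts the high-spin configuration.
Filling d⁷ accordingly: t₂g⁵ eg².
Orbital CFSE = -0.8Δ_oct = -0.8 × 13700 = -10960 cm⁻¹.
High-spin has no excess pairs, so no pairing correction applies.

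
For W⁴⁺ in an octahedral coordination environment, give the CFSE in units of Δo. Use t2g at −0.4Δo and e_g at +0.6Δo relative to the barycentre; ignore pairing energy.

-0.8 Δo

Group 6 minus oxidation state +4 gives a d² configuration for W⁴⁺.
For octahedral d² the high- and low-spin configurations coincide.
Configuration: t2g^2 e_g^0.
CFSE = 2(-0.4Δo) + 0(0.6Δo) = -0.8Δo + 0.0Δo = -0.8Δo.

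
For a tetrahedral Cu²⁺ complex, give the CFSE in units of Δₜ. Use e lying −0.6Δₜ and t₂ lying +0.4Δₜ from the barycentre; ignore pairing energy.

-0.4 Δₜ

Cu²⁺: group 11, so d-count = 11 − 2 = 9.
Tetrahedral splitting is small, so the complex is high-spin.
Configuration: e⁴ t₂⁵.
CFSE = 4(-0.6Δₜ) + 5(0.4Δₜ) = -2.4Δₜ + 2.0Δₜ = -0.4Δₜ.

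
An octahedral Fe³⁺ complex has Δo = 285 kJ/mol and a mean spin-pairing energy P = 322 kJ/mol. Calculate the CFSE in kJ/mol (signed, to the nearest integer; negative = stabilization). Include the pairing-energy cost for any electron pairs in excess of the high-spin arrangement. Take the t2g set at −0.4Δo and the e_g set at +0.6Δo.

0

Group 8 minus oxidation state +3 gives a d⁵ configuration for Fe³⁺.
Δo < P, so pairing is avoided: the ground state is high-spin.
That gives t2g^3 e_g^2.
Orbital CFSE = 0.0Δo = 0.0 × 285 = 0 kJ/mol.
High-spin has no excess pairs, so no pairing correction applies.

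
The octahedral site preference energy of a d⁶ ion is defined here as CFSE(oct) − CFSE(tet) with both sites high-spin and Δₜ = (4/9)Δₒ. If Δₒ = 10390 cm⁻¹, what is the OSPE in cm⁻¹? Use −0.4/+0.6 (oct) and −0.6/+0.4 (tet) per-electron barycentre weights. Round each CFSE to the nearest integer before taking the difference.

-1385

Octahedral (high-spin): t2g^4 e_g^2, CFSE = 4(−0.4) + 2(+0.6) = -0.4Δₒ = -0.4 × 10390 = -4156 cm⁻¹.
Tetrahedral: e^3 t2^3, CFSE = 3(−0.6) + 3(+0.4) = -0.6Δₜ = -0.6 × (4/9) × 10390 = -2771 cm⁻¹.
Subtracting, OSPE = -4156 − (-2771) = -1385 cm⁻¹.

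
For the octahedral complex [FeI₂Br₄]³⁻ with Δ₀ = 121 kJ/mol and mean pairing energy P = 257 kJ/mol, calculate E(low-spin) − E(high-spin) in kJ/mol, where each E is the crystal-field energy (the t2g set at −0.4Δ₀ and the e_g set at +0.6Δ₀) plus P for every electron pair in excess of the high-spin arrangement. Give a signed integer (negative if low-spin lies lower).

272

Ligand charges: 2×(-1) from I⁻ and 4×(-1) from Br⁻ sum to -6; with overall charge -3, Fe is +3.
Fe is in group 8, so Fe³⁺ is d⁵ (8 − 3 = 5).
In the high-spin limit (t2g^3 e_g^2) the orbital term is 0.0Δ₀ = 0 kJ/mol, with no excess pairing.
For low-spin the configuration is t2g^5 e_g^0: orbital energy -2.0 × 121 = -242 kJ/mol, and 2 additional pairs relative to high-spin add 514 kJ/mol, giving 272 kJ/mol.
E(LS) − E(HS) = 272 − (0) = 272 kJ/mol.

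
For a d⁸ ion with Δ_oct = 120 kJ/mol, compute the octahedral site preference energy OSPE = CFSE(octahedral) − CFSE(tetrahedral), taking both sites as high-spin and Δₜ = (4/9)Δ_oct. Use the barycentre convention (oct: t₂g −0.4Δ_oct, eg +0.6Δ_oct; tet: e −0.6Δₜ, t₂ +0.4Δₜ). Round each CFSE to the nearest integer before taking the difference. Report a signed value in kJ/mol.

Octahedral (high-spin): t₂g⁶ eg², CFSE = 6(−0.4) + 2(+0.6) = -1.2Δ_oct = -1.2 × 120 = -144 kJ/mol.
Tetrahedral e⁴ t₂⁴ gives -0.8Δₜ = -0.8 × (4/9) × 120 = -43 kJ/mol.
OSPE = CFSE(oct) − CFSE(tet) = -144 − (-43) = -101 kJ/mol.

-101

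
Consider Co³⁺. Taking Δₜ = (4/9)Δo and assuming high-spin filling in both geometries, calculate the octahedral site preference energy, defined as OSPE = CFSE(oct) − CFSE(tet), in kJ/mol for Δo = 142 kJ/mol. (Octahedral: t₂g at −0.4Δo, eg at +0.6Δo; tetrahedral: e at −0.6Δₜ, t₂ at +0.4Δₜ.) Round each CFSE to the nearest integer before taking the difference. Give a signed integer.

Co is in group 9, so Co³⁺ is d⁶ (9 − 3 = 6).
Octahedral (high-spin): t₂g⁴ eg², CFSE = 4(−0.4) + 2(+0.6) = -0.4Δo = -0.4 × 142 = -57 kJ/mol.
In a tetrahedral site the filling is e³ t₂³: CFSE(tet) = -0.6Δₜ = -0.6 × (4/9)(142) = -38 kJ/mol.
OSPE = CFSE(oct) − CFSE(tet) = -57 − (-38) = -19 kJ/mol.

-19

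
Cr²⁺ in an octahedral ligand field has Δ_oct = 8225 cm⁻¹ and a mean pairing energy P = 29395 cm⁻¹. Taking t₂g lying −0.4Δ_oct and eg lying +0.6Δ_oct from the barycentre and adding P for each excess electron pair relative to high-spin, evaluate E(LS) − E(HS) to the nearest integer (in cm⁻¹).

Group 6 minus oxidation state +2 gives a d⁴ configuration for Cr²⁺.
High-spin d⁴ fills as t₂g³ eg¹ with CFSE 3(−0.4) + 1(+0.6) = -0.6Δ_oct = -4935 cm⁻¹.
For low-spin the configuration is t₂g⁴ eg⁰: orbital energy -1.6 × 8225 = -13160 cm⁻¹, and 1 additional pair relative to high-spin adds 29395 cm⁻¹, giving 16235 cm⁻¹.
Thus E(LS) − E(HS) = 21170 cm⁻¹.

21170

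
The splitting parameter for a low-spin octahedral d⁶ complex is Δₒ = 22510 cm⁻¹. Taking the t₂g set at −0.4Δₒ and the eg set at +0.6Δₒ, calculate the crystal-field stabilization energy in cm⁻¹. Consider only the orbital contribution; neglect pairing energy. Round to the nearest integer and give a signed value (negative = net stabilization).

-54024

Electron filling gives t₂g⁶ eg⁰.
CFSE(orbital) = 6×(-0.4Δₒ) + 0×(0.6Δₒ) = -2.4Δₒ; with Δₒ = 22510 cm⁻¹ that is -54024 cm⁻¹.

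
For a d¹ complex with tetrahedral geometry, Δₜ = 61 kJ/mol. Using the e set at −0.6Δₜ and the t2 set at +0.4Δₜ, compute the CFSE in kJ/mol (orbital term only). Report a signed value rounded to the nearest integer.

-37

With tetrahedral geometry the complex is necessarily high-spin.
The d¹ electrons fill as e^1 t2^0.
Orbital CFSE = 1(-0.6) + 0(0.4) = -0.6Δₜ = -0.6 × 61 = -37 kJ/mol.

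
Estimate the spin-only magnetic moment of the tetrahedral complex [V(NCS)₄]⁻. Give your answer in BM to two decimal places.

Each NCS⁻ contributes -1; 4 × (-1) = -4. With overall charge -1, V is in the +3 oxidation state.
V sits in group 5; removing 3 electrons leaves V³⁺ with 5 − 3 = 2 d electrons.
Tetrahedral fields are weak (Δₜ ≈ 4/9 Δₒ), so electrons fill high-spin.
Configuration: e^2 t2^0 → 2 unpaired electrons.
μ(spin-only) = √[2(2+2)] = √8 ≈ 2.83 BM.

2.83 BM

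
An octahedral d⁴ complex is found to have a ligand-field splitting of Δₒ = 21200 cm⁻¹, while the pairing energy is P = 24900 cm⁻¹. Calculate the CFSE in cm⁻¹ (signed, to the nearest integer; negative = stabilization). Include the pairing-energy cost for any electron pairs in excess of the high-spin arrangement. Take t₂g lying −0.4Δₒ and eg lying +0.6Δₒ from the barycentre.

Since Δₒ = 21200 cm⁻¹ < P = 24900 cm⁻¹, the complex adopts the high-spin configuration.
Filling d⁴ accordingly: t₂g³ eg¹.
Orbital CFSE = -0.6Δₒ = -0.6 × 21200 = -12720 cm⁻¹.
High-spin has no excess pairs, so no pairing correction applies.

-12720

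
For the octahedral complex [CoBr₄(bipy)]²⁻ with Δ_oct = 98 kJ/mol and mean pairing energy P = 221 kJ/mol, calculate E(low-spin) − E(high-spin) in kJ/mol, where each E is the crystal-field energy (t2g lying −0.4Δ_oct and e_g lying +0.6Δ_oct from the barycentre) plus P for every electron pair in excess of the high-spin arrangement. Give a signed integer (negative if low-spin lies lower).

123

Ligand charges: 4×(-1) from Br⁻ and 1×(+0) from bipy sum to -4; with overall charge -2, Co is +2.
Co is in group 9, so Co²⁺ is d⁷ (9 − 2 = 7).
High-spin: t2g^5 e_g^2, CFSE = -0.8Δ_oct = -78 kJ/mol.
Low-spin: t2g^6 e_g^1, orbital CFSE = -1.8Δ_oct = -176 kJ/mol; plus 1 excess pair × P = +221 kJ/mol; total 45 kJ/mol.
Thus E(LS) − E(HS) = 123 kJ/mol.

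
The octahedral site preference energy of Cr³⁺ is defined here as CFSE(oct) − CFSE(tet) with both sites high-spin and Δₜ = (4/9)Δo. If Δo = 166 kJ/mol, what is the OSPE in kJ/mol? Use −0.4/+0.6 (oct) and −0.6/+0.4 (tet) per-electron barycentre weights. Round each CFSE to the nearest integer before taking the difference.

Cr sits in group 6; removing 3 electrons leaves Cr³⁺ with 6 − 3 = 3 d electrons.
In an octahedral site d³ (HS) is t₂g³ eg⁰, giving CFSE(oct) = -1.2Δo = -199 kJ/mol.
Tetrahedral: e² t₂¹, CFSE = 2(−0.6) + 1(+0.4) = -0.8Δₜ = -0.8 × (4/9) × 166 = -59 kJ/mol.
OSPE = CFSE(oct) − CFSE(tet) = -199 − (-59) = -140 kJ/mol.

-140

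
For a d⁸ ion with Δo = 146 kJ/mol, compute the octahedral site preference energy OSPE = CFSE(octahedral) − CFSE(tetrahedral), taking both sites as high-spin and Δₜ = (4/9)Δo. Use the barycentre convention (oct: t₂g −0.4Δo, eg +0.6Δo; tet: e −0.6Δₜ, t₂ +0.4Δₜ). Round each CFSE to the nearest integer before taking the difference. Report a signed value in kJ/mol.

Octahedral high-spin t2g^6 e_g^2: CFSE = -1.2 × 146 = -175 kJ/mol.
Tetrahedral: e^4 t2^4, CFSE = 4(−0.6) + 4(+0.4) = -0.8Δₜ = -0.8 × (4/9) × 146 = -52 kJ/mol.
Subtracting, OSPE = -175 − (-52) = -123 kJ/mol.

-123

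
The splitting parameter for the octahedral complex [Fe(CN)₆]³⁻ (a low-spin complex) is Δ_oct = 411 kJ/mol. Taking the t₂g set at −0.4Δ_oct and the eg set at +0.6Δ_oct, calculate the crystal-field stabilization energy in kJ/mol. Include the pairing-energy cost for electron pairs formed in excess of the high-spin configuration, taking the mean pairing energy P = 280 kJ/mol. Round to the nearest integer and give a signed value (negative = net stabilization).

Each CN⁻ contributes -1; 6 × (-1) = -6. With overall charge -3, Fe is in the +3 oxidation state.
Fe sits in group 8; removing 3 electrons leaves Fe³⁺ with 8 − 3 = 5 d electrons.
Electron filling gives t₂g⁵ eg⁰.
CFSE(orbital) = 5×(-0.4Δ_oct) + 0×(0.6Δ_oct) = -2.0Δ_oct; with Δ_oct = 411 kJ/mol that is -822 kJ/mol.
Relative to high-spin t₂g³ eg² (0 paired), the low-spin configuration has 2 additional pairs, contributing +2 × 280 = +560 kJ/mol.
Combining: -822 + 560 = -262 kJ/mol.

-262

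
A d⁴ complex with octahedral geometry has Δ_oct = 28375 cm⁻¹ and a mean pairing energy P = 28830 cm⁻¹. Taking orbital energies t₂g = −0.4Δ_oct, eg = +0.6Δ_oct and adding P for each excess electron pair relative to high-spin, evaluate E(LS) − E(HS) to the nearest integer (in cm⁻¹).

455

In the high-spin limit (t₂g³ eg¹) the orbital term is -0.6Δ_oct = -17025 cm⁻¹, with no excess pairing.
For low-spin the configuration is t₂g⁴ eg⁰: orbital energy -1.6 × 28375 = -45400 cm⁻¹, and 1 additional pair relative to high-spin adds 28830 cm⁻¹, giving -16570 cm⁻¹.
E(LS) − E(HS) = -16570 − (-17025) = 455 cm⁻¹.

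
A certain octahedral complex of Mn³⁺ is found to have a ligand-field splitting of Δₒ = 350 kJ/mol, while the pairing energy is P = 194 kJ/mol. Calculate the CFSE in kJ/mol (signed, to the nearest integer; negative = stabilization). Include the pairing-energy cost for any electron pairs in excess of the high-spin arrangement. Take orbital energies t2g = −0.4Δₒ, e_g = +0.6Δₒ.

Group 7 minus oxidation state +3 gives a d⁴ configuration for Mn³⁺.
Since Δₒ = 350 kJ/mol > P = 194 kJ/mol, the complex adopts the low-spin configuration.
Filling d⁴ accordingly: t2g^4 e_g^0.
Orbital CFSE = -1.6Δₒ = -1.6 × 350 = -560 kJ/mol.
Excess pairs vs high-spin: 1 − 0 = 1; pairing cost = +194 kJ/mol.
Net CFSE = -560 + 194 = -366 kJ/mol.

-366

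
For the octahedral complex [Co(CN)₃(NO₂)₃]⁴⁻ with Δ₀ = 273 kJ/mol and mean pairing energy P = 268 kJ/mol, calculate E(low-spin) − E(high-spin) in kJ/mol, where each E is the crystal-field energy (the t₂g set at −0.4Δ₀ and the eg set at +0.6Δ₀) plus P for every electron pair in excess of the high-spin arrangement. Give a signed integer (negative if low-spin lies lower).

-5

Ligand charges: 3×(-1) from CN⁻ and 3×(-1) from NO₂⁻ sum to -6; with overall charge -4, Co is +2.
Co sits in group 9; removing 2 electrons leaves Co²⁺ with 9 − 2 = 7 d electrons.
In the high-spin limit (t₂g⁵ eg²) the orbital term is -0.8Δ₀ = -218 kJ/mol, with no excess pairing.
For low-spin the configuration is t₂g⁶ eg¹: orbital energy -1.8 × 273 = -491 kJ/mol, and 1 additional pair relative to high-spin adds 268 kJ/mol, giving -223 kJ/mol.
E(LS) − E(HS) = -223 − (-218) = -5 kJ/mol.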